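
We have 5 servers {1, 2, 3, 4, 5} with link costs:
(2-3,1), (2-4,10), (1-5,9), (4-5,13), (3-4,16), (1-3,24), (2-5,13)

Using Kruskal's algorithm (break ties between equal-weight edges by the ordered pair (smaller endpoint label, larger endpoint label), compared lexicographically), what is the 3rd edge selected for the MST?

2-4

Sort edges by weight, then run Kruskal:
2-3 (1): add — endpoints in different components.
1-5 (9): add — endpoints in different components.
2-4 (10): add — endpoints in different components.
2-5 (13): add — endpoints in different components.
The 3rd edge added is 2-4.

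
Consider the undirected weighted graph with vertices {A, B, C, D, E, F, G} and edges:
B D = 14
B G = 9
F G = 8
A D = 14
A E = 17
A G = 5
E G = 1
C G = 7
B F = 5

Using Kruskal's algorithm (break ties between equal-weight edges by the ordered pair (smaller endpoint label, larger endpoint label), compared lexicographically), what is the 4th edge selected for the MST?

C-G

Kruskal's algorithm — process edges by increasing weight (ties by edge label):
E G (1): add — endpoints in different components.
A G (5): add — endpoints in different components.
B F (5): add — endpoints in different components.
C G (7): add — endpoints in different components.
F G (8): add — endpoints in different components.
B G (9): skip — B and G already connected.
A D (14): add — endpoints in different components.
The 4th edge added is C G.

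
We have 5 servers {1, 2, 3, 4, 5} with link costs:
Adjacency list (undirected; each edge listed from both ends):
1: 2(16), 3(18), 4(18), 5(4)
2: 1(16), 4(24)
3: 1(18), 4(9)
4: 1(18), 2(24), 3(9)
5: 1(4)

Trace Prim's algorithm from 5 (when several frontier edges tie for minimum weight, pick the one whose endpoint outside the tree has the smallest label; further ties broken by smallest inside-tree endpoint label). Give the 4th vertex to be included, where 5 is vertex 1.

3

Grow the tree from 5 using Prim:
Step 1: cheapest edge leaving the tree is 1—5 (4); add 1.
Step 2: cheapest edge leaving the tree is 1—2 (16); add 2.
Step 3: cheapest edge leaving the tree is 1—3 (18); add 3.
Step 4: cheapest edge leaving the tree is 3—4 (9); add 4.
Vertex order: 5, 1, 2, 3, 4. The 4th vertex is 3.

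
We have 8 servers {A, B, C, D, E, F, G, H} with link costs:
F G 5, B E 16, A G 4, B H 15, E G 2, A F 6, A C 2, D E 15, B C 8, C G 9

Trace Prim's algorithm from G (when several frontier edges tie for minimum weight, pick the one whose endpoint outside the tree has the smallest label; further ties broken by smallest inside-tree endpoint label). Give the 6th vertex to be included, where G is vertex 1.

Prim's algorithm from G:
Step 1: frontier [E G 2, A G 4, F G 5, C G 9] → take E G (2); add E.
Step 2: frontier [D E 15, B E 16, A G 4, F G 5, C G 9] → take A G (4); add A.
Step 3: frontier [A C 2, A F 6, D E 15, B E 16, F G 5, C G 9] → take A C (2); add C.
Step 4: frontier [A F 6, B C 8, D E 15, B E 16, F G 5] → take F G (5); add F.
Step 5: frontier [B C 8, D E 15, B E 16] → take B C (8); add B.
Step 6: frontier [B H 15, D E 15] → take D E (15); add D.
Step 7: frontier [B H 15] → take B H (15); add H.
Vertex order: G, E, A, C, F, B, D, H. The 6th vertex is B.

B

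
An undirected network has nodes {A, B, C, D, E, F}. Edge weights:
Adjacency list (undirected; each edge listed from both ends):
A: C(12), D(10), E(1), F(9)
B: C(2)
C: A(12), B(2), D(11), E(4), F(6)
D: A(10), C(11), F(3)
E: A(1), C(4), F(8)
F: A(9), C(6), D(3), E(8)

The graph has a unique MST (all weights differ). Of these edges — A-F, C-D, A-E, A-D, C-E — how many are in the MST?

Kruskal's algorithm — process edges by increasing weight (ties by edge label):
A-E (1): add — endpoints in different components.
B-C (2): add — endpoints in different components.
D-F (3): add — endpoints in different components.
C-E (4): add — endpoints in different components.
C-F (6): add — endpoints in different components.
MST edge set: {A-E, B-C, D-F, C-E, C-F}.
Of the listed edges, {A-E, C-E} are in the MST → 2.

2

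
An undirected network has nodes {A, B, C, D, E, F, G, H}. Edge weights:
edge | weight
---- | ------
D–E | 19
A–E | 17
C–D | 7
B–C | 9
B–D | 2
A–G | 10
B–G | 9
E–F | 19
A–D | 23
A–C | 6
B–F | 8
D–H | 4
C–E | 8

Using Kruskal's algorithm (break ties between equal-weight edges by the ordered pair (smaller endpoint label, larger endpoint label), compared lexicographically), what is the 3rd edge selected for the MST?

Sort edges by weight, then run Kruskal:
B–D (2): add — endpoints in different components.
D–H (4): add — endpoints in different components.
A–C (6): add — endpoints in different components.
C–D (7): add — endpoints in different components.
B–F (8): add — endpoints in different components.
C–E (8): add — endpoints in different components.
B–C (9): skip — B and C already connected.
B–G (9): add — endpoints in different components.
The 3rd edge added is A–C.

A-C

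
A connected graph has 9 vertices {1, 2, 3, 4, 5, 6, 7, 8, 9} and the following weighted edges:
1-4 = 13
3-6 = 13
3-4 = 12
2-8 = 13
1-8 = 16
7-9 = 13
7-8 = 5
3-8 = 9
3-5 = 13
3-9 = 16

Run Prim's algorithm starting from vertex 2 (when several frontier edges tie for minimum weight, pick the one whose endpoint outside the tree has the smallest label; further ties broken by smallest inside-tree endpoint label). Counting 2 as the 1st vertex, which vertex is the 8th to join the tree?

6

Prim, starting at 2.
Step 1: cheapest edge leaving the tree is 2-8 (13); add 8.
Step 2: cheapest edge leaving the tree is 7-8 (5); add 7.
Step 3: cheapest edge leaving the tree is 3-8 (9); add 3.
Step 4: cheapest edge leaving the tree is 3-4 (12); add 4.
Step 5: cheapest edge leaving the tree is 1-4 (13); add 1.
Step 6: cheapest edge leaving the tree is 3-5 (13); add 5.
Step 7: cheapest edge leaving the tree is 3-6 (13); add 6.
Step 8: cheapest edge leaving the tree is 7-9 (13); add 9.
Vertex order: 2, 8, 7, 3, 4, 1, 5, 6, 9. The 8th vertex is 6.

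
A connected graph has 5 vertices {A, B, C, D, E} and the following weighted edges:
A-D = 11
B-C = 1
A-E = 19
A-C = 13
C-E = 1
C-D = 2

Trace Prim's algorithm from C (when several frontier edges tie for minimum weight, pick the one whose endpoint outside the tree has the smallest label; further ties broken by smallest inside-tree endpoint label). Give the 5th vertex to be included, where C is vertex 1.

Prim, starting at C.
Step 1: cheapest edge leaving the tree is B-C (1); add B.
Step 2: cheapest edge leaving the tree is C-E (1); add E.
Step 3: cheapest edge leaving the tree is C-D (2); add D.
Step 4: cheapest edge leaving the tree is A-D (11); add A.
Vertex order: C, B, E, D, A. The 5th vertex is A.

A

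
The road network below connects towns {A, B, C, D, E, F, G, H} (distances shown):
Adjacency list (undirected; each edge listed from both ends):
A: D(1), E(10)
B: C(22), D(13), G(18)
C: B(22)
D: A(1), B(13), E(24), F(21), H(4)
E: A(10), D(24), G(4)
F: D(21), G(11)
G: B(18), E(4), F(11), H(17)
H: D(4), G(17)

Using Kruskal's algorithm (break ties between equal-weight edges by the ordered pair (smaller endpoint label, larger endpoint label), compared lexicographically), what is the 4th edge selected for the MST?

Kruskal's algorithm — process edges by increasing weight (ties by edge label):
A D (1): add — endpoints in different components.
D H (4): add — endpoints in different components.
E G (4): add — endpoints in different components.
A E (10): add — endpoints in different components.
F G (11): add — endpoints in different components.
B D (13): add — endpoints in different components.
G H (17): skip — G and H already connected.
B G (18): skip — B and G already connected.
D F (21): skip — D and F already connected.
B C (22): add — endpoints in different components.
The 4th edge added is A E.

A-E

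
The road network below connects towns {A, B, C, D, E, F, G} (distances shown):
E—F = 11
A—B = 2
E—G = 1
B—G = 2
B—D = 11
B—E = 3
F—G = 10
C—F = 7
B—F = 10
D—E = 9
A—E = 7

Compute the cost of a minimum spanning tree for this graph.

Grow the tree from B using Prim:
Step 1: frontier [A—B 2, B—G 2, B—E 3, B—F 10, B—D 11] → take A—B (2); add A.
Step 2: frontier [A—E 7, B—G 2, B—E 3, B—F 10, B—D 11] → take B—G (2); add G.
Step 3: frontier [A—E 7, B—E 3, B—F 10, B—D 11, E—G 1, F—G 10] → take E—G (1); add E.
Step 4: frontier [B—F 10, B—D 11, D—E 9, E—F 11, F—G 10] → take D—E (9); add D.
Step 5: frontier [B—F 10, E—F 11, F—G 10] → take B—F (10); add F.
Step 6: frontier [C—F 7] → take C—F (7); add C.
MST edges: A—B, B—G, E—G, D—E, B—F, C—F; total weight 2+2+1+9+10+7 = 31.

31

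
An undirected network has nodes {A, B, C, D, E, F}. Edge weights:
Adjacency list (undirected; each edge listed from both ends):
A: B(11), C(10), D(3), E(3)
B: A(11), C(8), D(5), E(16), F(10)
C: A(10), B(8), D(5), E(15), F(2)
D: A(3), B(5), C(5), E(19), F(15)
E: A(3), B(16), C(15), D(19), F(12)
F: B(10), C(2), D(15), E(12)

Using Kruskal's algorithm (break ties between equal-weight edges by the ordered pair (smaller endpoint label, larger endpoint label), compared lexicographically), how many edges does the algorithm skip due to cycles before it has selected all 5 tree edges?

Kruskal's algorithm — process edges by increasing weight (ties by edge label):
C F (2): add. Components now {A} {B} {C,F} {D} {E}
A D (3): add. Components now {A,D} {B} {C,F} {E}
A E (3): add. Components now {A,D,E} {B} {C,F}
B D (5): add. Components now {A,B,D,E} {C,F}
C D (5): add. Components now {A,B,C,D,E,F}
Edges rejected before the tree was complete: 0.

0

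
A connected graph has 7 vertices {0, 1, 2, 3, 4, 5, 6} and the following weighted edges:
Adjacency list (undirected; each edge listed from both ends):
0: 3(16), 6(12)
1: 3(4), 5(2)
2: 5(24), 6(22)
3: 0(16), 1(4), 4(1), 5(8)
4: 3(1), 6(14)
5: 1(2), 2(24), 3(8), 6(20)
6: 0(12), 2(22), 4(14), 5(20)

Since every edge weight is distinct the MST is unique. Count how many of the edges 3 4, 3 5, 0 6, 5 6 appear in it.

2

Kruskal: consider edges lightest-first.
3 4 (1): add. Components now {0} {1} {2} {3,4} {5} {6}
1 5 (2): add. Components now {0} {1,5} {2} {3,4} {6}
1 3 (4): add. Components now {0} {1,3,4,5} {2} {6}
3 5 (8): skip — 3 and 5 already connected.
0 6 (12): add. Components now {0,6} {1,3,4,5} {2}
4 6 (14): add. Components now {0,1,3,4,5,6} {2}
0 3 (16): skip — 0 and 3 already connected.
5 6 (20): skip — 5 and 6 already connected.
2 6 (22): add. Components now {0,1,2,3,4,5,6}
MST edge set: {3 4, 1 5, 1 3, 0 6, 4 6, 2 6}.
Of the listed edges, {3 4, 0 6} are in the MST → 2.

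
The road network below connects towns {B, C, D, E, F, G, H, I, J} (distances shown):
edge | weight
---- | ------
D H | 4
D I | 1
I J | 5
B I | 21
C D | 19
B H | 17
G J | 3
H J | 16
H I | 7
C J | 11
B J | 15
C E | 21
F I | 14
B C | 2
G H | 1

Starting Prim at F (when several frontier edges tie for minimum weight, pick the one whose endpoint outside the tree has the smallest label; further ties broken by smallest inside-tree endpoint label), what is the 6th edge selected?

Prim's algorithm from F:
Step 1: cheapest edge leaving the tree is F I (14); add I.
Step 2: cheapest edge leaving the tree is D I (1); add D.
Step 3: cheapest edge leaving the tree is D H (4); add H.
Step 4: cheapest edge leaving the tree is G H (1); add G.
Step 5: cheapest edge leaving the tree is G J (3); add J.
Step 6: cheapest edge leaving the tree is C J (11); add C.
Step 7: cheapest edge leaving the tree is B C (2); add B.
Step 8: cheapest edge leaving the tree is C E (21); add E.
The 6th edge added is C J.

C-J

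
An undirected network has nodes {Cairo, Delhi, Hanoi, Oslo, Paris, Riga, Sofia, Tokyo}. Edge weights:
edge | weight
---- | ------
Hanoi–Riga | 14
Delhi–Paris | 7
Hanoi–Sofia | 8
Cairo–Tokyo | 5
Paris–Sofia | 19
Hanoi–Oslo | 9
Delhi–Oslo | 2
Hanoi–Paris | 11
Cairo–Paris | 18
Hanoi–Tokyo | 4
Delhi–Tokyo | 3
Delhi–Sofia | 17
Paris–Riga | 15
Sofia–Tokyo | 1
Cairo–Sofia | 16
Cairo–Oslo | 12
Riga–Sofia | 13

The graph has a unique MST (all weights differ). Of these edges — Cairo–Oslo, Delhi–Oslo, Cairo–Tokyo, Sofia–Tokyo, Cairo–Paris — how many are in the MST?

Sort edges by weight, then run Kruskal:
Sofia–Tokyo (1): add — endpoints in different components.
Delhi–Oslo (2): add — endpoints in different components.
Delhi–Tokyo (3): add — endpoints in different components.
Hanoi–Tokyo (4): add — endpoints in different components.
Cairo–Tokyo (5): add — endpoints in different components.
Delhi–Paris (7): add — endpoints in different components.
Hanoi–Sofia (8): skip — Sofia and Hanoi already connected.
Hanoi–Oslo (9): skip — Oslo and Hanoi already connected.
Hanoi–Paris (11): skip — Paris and Hanoi already connected.
Cairo–Oslo (12): skip — Oslo and Cairo already connected.
Riga–Sofia (13): add — endpoints in different components.
MST edge set: {Sofia–Tokyo, Delhi–Oslo, Delhi–Tokyo, Hanoi–Tokyo, Cairo–Tokyo, Delhi–Paris, Riga–Sofia}.
Of the listed edges, {Delhi–Oslo, Cairo–Tokyo, Sofia–Tokyo} are in the MST → 3.

3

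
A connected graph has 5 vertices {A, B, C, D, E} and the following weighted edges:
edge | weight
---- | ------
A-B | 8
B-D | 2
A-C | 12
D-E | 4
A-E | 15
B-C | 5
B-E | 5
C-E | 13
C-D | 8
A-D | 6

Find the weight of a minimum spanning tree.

Kruskal's algorithm — process edges by increasing weight (ties by edge label):
B-D (2): add. Components now {A} {B,D} {C} {E}
D-E (4): add. Components now {A} {B,D,E} {C}
B-C (5): add. Components now {A} {B,C,D,E}
B-E (5): skip — B and E already connected.
A-D (6): add. Components now {A,B,C,D,E}
MST edges: B-D, D-E, B-C, A-D; total weight 2+4+5+6 = 17.

17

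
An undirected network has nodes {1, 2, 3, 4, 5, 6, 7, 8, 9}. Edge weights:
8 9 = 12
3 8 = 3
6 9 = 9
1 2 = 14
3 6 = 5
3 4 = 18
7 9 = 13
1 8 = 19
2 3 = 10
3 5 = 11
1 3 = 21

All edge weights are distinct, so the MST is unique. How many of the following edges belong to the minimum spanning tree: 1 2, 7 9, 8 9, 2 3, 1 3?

Sort edges by weight, then run Kruskal:
3 8 (3): add — endpoints in different components.
3 6 (5): add — endpoints in different components.
6 9 (9): add — endpoints in different components.
2 3 (10): add — endpoints in different components.
3 5 (11): add — endpoints in different components.
8 9 (12): skip — 8 and 9 already connected.
7 9 (13): add — endpoints in different components.
1 2 (14): add — endpoints in different components.
3 4 (18): add — endpoints in different components.
MST edge set: {3 8, 3 6, 6 9, 2 3, 3 5, 7 9, 1 2, 3 4}.
Of the listed edges, {1 2, 7 9, 2 3} are in the MST → 3.

3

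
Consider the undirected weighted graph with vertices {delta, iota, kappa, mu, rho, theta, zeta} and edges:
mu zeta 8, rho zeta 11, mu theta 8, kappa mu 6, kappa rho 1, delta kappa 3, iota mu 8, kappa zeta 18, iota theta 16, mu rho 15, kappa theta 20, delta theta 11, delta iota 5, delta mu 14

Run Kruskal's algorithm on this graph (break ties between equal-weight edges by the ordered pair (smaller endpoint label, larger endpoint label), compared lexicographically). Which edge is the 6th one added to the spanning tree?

mu-zeta

Kruskal: consider edges lightest-first.
kappa rho (1): add — endpoints in different components.
delta kappa (3): add — endpoints in different components.
delta iota (5): add — endpoints in different components.
kappa mu (6): add — endpoints in different components.
iota mu (8): skip — iota and mu already connected.
mu theta (8): add — endpoints in different components.
mu zeta (8): add — endpoints in different components.
The 6th edge added is mu zeta.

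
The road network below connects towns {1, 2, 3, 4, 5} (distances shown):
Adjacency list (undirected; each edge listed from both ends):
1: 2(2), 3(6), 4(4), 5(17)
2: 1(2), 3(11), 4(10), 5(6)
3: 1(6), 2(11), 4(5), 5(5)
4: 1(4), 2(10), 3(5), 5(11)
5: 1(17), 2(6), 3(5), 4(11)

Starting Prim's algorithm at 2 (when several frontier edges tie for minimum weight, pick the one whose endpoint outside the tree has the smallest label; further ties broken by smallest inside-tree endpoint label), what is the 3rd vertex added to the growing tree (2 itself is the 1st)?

4

Prim's algorithm from 2:
Step 1: frontier [1-2 2, 2-5 6, 2-4 10, 2-3 11] → take 1-2 (2); add 1.
Step 2: frontier [1-4 4, 1-3 6, 1-5 17, 2-5 6, 2-4 10, 2-3 11] → take 1-4 (4); add 4.
Step 3: frontier [1-3 6, 1-5 17, 2-5 6, 2-3 11, 3-4 5, 4-5 11] → take 3-4 (5); add 3.
Step 4: frontier [1-5 17, 2-5 6, 3-5 5, 4-5 11] → take 3-5 (5); add 5.
Vertex order: 2, 1, 4, 3, 5. The 3rd vertex is 4.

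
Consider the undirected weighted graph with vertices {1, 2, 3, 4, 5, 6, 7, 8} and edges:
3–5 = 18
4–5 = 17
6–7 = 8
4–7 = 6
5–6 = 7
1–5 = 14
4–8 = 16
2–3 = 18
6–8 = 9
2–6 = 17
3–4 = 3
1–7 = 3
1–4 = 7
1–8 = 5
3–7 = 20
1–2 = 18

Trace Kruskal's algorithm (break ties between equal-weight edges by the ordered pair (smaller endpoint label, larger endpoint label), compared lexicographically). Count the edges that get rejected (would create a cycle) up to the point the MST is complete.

Kruskal's algorithm — process edges by increasing weight (ties by edge label):
1–7 (3): add — endpoints in different components.
3–4 (3): add — endpoints in different components.
1–8 (5): add — endpoints in different components.
4–7 (6): add — endpoints in different components.
1–4 (7): skip — 1 and 4 already connected.
5–6 (7): add — endpoints in different components.
6–7 (8): add — endpoints in different components.
6–8 (9): skip — 6 and 8 already connected.
1–5 (14): skip — 1 and 5 already connected.
4–8 (16): skip — 4 and 8 already connected.
2–6 (17): add — endpoints in different components.
Edges rejected before the tree was complete: 4.

4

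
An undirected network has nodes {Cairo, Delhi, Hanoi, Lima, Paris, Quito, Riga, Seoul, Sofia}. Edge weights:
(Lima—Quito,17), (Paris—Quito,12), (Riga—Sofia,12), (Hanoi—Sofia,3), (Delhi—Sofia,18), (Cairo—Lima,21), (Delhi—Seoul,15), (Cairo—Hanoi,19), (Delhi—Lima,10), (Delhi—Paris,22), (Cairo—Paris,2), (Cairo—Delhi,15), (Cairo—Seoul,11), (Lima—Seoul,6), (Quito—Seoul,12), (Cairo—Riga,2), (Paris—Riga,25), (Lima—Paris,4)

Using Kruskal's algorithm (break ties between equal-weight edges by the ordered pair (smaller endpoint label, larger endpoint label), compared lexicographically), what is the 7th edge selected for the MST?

Sort edges by weight, then run Kruskal:
Cairo—Paris (2): add — endpoints in different components.
Cairo—Riga (2): add — endpoints in different components.
Hanoi—Sofia (3): add — endpoints in different components.
Lima—Paris (4): add — endpoints in different components.
Lima—Seoul (6): add — endpoints in different components.
Delhi—Lima (10): add — endpoints in different components.
Cairo—Seoul (11): skip — Cairo and Seoul already connected.
Paris—Quito (12): add — endpoints in different components.
Quito—Seoul (12): skip — Quito and Seoul already connected.
Riga—Sofia (12): add — endpoints in different components.
The 7th edge added is Paris—Quito.

Paris-Quito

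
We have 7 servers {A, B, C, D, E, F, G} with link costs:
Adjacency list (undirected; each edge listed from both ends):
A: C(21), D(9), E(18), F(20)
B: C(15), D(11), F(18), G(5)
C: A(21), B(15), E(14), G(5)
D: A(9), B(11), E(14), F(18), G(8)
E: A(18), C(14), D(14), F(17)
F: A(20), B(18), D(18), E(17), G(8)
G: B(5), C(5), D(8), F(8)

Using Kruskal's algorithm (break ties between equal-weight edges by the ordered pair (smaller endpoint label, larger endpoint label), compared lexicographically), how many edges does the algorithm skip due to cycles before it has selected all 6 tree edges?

1

Sort edges by weight, then run Kruskal:
B—G (5): add. Components now {A} {B,G} {C} {D} {E} {F}
C—G (5): add. Components now {A} {B,C,G} {D} {E} {F}
D—G (8): add. Components now {A} {B,C,D,G} {E} {F}
F—G (8): add. Components now {A} {B,C,D,F,G} {E}
A—D (9): add. Components now {A,B,C,D,F,G} {E}
B—D (11): skip — B and D already connected.
C—E (14): add. Components now {A,B,C,D,E,F,G}
Edges rejected before the tree was complete: 1.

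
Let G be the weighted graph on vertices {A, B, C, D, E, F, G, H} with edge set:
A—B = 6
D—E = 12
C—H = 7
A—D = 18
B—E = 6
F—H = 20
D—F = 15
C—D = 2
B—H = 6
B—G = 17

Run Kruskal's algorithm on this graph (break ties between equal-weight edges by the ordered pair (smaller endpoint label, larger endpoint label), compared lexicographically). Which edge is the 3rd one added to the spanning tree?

B-E

Kruskal's algorithm — process edges by increasing weight (ties by edge label):
C—D (2): add — endpoints in different components.
A—B (6): add — endpoints in different components.
B—E (6): add — endpoints in different components.
B—H (6): add — endpoints in different components.
C—H (7): add — endpoints in different components.
D—E (12): skip — D and E already connected.
D—F (15): add — endpoints in different components.
B—G (17): add — endpoints in different components.
The 3rd edge added is B—E.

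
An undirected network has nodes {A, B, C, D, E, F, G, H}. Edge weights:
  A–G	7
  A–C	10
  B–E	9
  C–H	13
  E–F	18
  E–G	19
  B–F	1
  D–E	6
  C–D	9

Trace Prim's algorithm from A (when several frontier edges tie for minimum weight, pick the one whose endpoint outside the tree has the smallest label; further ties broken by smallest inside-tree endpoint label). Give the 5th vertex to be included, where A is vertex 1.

E

Prim's algorithm from A:
Step 1: frontier [A–G 7, A–C 10] → take A–G (7); add G.
Step 2: frontier [A–C 10, E–G 19] → take A–C (10); add C.
Step 3: frontier [C–D 9, C–H 13, E–G 19] → take C–D (9); add D.
Step 4: frontier [C–H 13, D–E 6, E–G 19] → take D–E (6); add E.
Step 5: frontier [C–H 13, B–E 9, E–F 18] → take B–E (9); add B.
Step 6: frontier [B–F 1, C–H 13, E–F 18] → take B–F (1); add F.
Step 7: frontier [C–H 13] → take C–H (13); add H.
Vertex order: A, G, C, D, E, B, F, H. The 5th vertex is E.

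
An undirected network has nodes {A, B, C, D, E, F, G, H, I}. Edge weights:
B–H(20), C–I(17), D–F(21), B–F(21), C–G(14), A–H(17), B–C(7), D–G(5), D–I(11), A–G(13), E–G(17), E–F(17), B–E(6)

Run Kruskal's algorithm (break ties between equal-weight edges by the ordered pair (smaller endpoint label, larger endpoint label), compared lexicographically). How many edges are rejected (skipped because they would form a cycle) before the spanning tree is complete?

Sort edges by weight, then run Kruskal:
D–G (5): add — endpoints in different components.
B–E (6): add — endpoints in different components.
B–C (7): add — endpoints in different components.
D–I (11): add — endpoints in different components.
A–G (13): add — endpoints in different components.
C–G (14): add — endpoints in different components.
A–H (17): add — endpoints in different components.
C–I (17): skip — C and I already connected.
E–F (17): add — endpoints in different components.
Edges rejected before the tree was complete: 1.

1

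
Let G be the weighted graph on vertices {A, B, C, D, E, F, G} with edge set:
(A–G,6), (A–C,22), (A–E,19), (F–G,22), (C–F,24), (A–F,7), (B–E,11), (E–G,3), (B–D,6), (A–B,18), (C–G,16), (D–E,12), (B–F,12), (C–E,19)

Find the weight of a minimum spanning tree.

Sort edges by weight, then run Kruskal:
E–G (3): add. Components now {A} {B} {C} {D} {E,G} {F}
A–G (6): add. Components now {A,E,G} {B} {C} {D} {F}
B–D (6): add. Components now {A,E,G} {B,D} {C} {F}
A–F (7): add. Components now {A,E,F,G} {B,D} {C}
B–E (11): add. Components now {A,B,D,E,F,G} {C}
B–F (12): skip — B and F already connected.
D–E (12): skip — D and E already connected.
C–G (16): add. Components now {A,B,C,D,E,F,G}
MST edges: E–G, A–G, B–D, A–F, B–E, C–G; total weight 3+6+6+7+11+16 = 49.

49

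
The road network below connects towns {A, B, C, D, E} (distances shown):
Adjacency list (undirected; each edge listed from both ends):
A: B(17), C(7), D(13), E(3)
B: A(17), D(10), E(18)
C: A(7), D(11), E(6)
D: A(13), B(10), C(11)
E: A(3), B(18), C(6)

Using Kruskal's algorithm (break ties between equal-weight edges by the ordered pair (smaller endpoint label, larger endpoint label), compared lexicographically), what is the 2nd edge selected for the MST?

C-E

Kruskal's algorithm — process edges by increasing weight (ties by edge label):
A-E (3): add. Components now {A,E} {B} {C} {D}
C-E (6): add. Components now {A,C,E} {B} {D}
A-C (7): skip — A and C already connected.
B-D (10): add. Components now {A,C,E} {B,D}
C-D (11): add. Components now {A,B,C,D,E}
The 2nd edge added is C-E.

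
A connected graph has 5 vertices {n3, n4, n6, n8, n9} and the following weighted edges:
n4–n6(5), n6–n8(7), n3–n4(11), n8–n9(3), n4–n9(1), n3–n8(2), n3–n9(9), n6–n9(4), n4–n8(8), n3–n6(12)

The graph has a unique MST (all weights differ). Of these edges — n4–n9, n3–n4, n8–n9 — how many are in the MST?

2

Kruskal: consider edges lightest-first.
n4–n9 (1): add. Components now {n4,n9} {n3} {n6} {n8}
n3–n8 (2): add. Components now {n4,n9} {n3,n8} {n6}
n8–n9 (3): add. Components now {n3,n4,n8,n9} {n6}
n6–n9 (4): add. Components now {n3,n4,n6,n8,n9}
MST edge set: {n4–n9, n3–n8, n8–n9, n6–n9}.
Of the listed edges, {n4–n9, n8–n9} are in the MST → 2.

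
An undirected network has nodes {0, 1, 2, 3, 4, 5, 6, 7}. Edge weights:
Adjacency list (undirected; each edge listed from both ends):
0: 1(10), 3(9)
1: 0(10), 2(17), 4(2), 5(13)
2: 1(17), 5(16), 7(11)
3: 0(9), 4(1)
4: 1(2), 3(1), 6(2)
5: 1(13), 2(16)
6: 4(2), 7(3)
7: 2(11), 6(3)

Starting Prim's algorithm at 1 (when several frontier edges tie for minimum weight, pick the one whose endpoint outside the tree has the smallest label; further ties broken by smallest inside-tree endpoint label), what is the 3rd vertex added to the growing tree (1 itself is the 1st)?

Grow the tree from 1 using Prim:
Step 1: cheapest edge leaving the tree is 1-4 (2); add 4.
Step 2: cheapest edge leaving the tree is 3-4 (1); add 3.
Step 3: cheapest edge leaving the tree is 4-6 (2); add 6.
Step 4: cheapest edge leaving the tree is 6-7 (3); add 7.
Step 5: cheapest edge leaving the tree is 0-3 (9); add 0.
Step 6: cheapest edge leaving the tree is 2-7 (11); add 2.
Step 7: cheapest edge leaving the tree is 1-5 (13); add 5.
Vertex order: 1, 4, 3, 6, 7, 0, 2, 5. The 3rd vertex is 3.

3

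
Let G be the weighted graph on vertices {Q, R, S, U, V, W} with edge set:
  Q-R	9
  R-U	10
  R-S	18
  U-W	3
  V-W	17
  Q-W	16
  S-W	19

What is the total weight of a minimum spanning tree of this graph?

57

Grow the tree from S using Prim:
Step 1: cheapest edge leaving the tree is R-S (18); add R.
Step 2: cheapest edge leaving the tree is Q-R (9); add Q.
Step 3: cheapest edge leaving the tree is R-U (10); add U.
Step 4: cheapest edge leaving the tree is U-W (3); add W.
Step 5: cheapest edge leaving the tree is V-W (17); add V.
MST edges: R-S, Q-R, R-U, U-W, V-W; total weight 18+9+10+3+17 = 57.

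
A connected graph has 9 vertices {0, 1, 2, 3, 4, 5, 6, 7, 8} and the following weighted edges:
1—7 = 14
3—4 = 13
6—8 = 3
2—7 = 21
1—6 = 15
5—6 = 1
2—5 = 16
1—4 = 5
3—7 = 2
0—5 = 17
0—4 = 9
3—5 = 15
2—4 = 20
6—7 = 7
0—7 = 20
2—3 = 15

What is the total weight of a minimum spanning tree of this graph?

Sort edges by weight, then run Kruskal:
5—6 (1): add — endpoints in different components.
3—7 (2): add — endpoints in different components.
6—8 (3): add — endpoints in different components.
1—4 (5): add — endpoints in different components.
6—7 (7): add — endpoints in different components.
0—4 (9): add — endpoints in different components.
3—4 (13): add — endpoints in different components.
1—7 (14): skip — 1 and 7 already connected.
1—6 (15): skip — 1 and 6 already connected.
2—3 (15): add — endpoints in different components.
MST edges: 5—6, 3—7, 6—8, 1—4, 6—7, 0—4, 3—4, 2—3; total weight 1+2+3+5+7+9+13+15 = 55.

55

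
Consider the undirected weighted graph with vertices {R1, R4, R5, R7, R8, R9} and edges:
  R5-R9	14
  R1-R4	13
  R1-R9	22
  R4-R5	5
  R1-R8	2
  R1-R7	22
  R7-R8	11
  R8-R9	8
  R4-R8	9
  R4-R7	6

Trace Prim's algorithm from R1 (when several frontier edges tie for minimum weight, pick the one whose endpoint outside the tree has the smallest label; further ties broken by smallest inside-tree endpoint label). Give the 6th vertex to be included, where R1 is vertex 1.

R7

Grow the tree from R1 using Prim:
Step 1: cheapest edge leaving the tree is R1-R8 (2); add R8.
Step 2: cheapest edge leaving the tree is R8-R9 (8); add R9.
Step 3: cheapest edge leaving the tree is R4-R8 (9); add R4.
Step 4: cheapest edge leaving the tree is R4-R5 (5); add R5.
Step 5: cheapest edge leaving the tree is R4-R7 (6); add R7.
Vertex order: R1, R8, R9, R4, R5, R7. The 6th vertex is R7.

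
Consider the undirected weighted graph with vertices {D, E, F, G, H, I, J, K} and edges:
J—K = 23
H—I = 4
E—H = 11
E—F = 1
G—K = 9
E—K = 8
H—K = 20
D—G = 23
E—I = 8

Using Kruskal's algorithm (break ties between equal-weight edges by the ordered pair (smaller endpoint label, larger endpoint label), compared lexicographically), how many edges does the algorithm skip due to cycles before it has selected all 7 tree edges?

2

Sort edges by weight, then run Kruskal:
E—F (1): add — endpoints in different components.
H—I (4): add — endpoints in different components.
E—I (8): add — endpoints in different components.
E—K (8): add — endpoints in different components.
G—K (9): add — endpoints in different components.
E—H (11): skip — E and H already connected.
H—K (20): skip — H and K already connected.
D—G (23): add — endpoints in different components.
J—K (23): add — endpoints in different components.
Edges rejected before the tree was complete: 2.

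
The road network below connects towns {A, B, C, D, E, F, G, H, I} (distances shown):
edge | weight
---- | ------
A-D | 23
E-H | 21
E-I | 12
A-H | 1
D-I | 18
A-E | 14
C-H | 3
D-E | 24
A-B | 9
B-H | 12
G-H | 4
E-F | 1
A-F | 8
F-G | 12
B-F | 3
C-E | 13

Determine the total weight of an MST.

50

Prim's algorithm from C:
Step 1: cheapest edge leaving the tree is C-H (3); add H.
Step 2: cheapest edge leaving the tree is A-H (1); add A.
Step 3: cheapest edge leaving the tree is G-H (4); add G.
Step 4: cheapest edge leaving the tree is A-F (8); add F.
Step 5: cheapest edge leaving the tree is E-F (1); add E.
Step 6: cheapest edge leaving the tree is B-F (3); add B.
Step 7: cheapest edge leaving the tree is E-I (12); add I.
Step 8: cheapest edge leaving the tree is D-I (18); add D.
MST edges: C-H, A-H, G-H, A-F, E-F, B-F, E-I, D-I; total weight 3+1+4+8+1+3+12+18 = 50.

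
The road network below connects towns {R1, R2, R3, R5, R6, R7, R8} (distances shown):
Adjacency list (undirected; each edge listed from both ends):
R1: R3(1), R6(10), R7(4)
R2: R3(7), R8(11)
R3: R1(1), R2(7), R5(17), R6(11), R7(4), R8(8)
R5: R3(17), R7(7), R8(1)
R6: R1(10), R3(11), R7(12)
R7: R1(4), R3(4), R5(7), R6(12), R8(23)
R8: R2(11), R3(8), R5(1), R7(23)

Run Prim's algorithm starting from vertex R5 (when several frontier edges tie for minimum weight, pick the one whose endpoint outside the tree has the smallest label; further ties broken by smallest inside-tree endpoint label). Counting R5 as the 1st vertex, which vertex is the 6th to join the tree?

R2

Prim's algorithm from R5:
Step 1: cheapest edge leaving the tree is R5-R8 (1); add R8.
Step 2: cheapest edge leaving the tree is R5-R7 (7); add R7.
Step 3: cheapest edge leaving the tree is R1-R7 (4); add R1.
Step 4: cheapest edge leaving the tree is R1-R3 (1); add R3.
Step 5: cheapest edge leaving the tree is R2-R3 (7); add R2.
Step 6: cheapest edge leaving the tree is R1-R6 (10); add R6.
Vertex order: R5, R8, R7, R1, R3, R2, R6. The 6th vertex is R2.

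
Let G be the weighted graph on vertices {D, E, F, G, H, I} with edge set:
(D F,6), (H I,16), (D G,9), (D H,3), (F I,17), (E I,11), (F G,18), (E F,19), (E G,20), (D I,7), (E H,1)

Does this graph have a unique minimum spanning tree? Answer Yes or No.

Yes

Kruskal: consider edges lightest-first.
E H (1): add. Components now {D} {E,H} {F} {G} {I}
D H (3): add. Components now {D,E,H} {F} {G} {I}
D F (6): add. Components now {D,E,F,H} {G} {I}
D I (7): add. Components now {D,E,F,H,I} {G}
D G (9): add. Components now {D,E,F,G,H,I}
Every non-tree edge has weight strictly greater than the heaviest edge on the tree path between its endpoints, so the MST is unique.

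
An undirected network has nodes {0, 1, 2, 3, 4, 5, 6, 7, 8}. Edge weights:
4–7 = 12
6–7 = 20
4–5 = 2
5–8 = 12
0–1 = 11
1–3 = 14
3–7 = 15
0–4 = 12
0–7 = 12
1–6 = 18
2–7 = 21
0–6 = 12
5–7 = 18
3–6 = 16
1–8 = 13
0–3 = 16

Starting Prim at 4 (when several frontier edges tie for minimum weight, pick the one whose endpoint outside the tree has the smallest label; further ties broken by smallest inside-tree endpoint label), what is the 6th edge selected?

5-8

Prim, starting at 4.
Step 1: cheapest edge leaving the tree is 4–5 (2); add 5.
Step 2: cheapest edge leaving the tree is 0–4 (12); add 0.
Step 3: cheapest edge leaving the tree is 0–1 (11); add 1.
Step 4: cheapest edge leaving the tree is 0–6 (12); add 6.
Step 5: cheapest edge leaving the tree is 0–7 (12); add 7.
Step 6: cheapest edge leaving the tree is 5–8 (12); add 8.
Step 7: cheapest edge leaving the tree is 1–3 (14); add 3.
Step 8: cheapest edge leaving the tree is 2–7 (21); add 2.
The 6th edge added is 5–8.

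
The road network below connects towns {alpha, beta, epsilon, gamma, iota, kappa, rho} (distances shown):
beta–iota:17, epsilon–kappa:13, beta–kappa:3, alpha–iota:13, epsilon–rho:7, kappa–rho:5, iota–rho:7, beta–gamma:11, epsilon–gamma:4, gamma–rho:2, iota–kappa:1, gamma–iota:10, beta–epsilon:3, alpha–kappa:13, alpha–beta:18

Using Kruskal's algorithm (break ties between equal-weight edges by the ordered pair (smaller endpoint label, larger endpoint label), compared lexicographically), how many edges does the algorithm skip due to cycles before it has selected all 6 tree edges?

Sort edges by weight, then run Kruskal:
iota–kappa (1): add. Components now {alpha} {rho} {beta} {gamma} {epsilon} {iota,kappa}
gamma–rho (2): add. Components now {alpha} {gamma,rho} {beta} {epsilon} {iota,kappa}
beta–epsilon (3): add. Components now {alpha} {gamma,rho} {beta,epsilon} {iota,kappa}
beta–kappa (3): add. Components now {alpha} {gamma,rho} {beta,epsilon,iota,kappa}
epsilon–gamma (4): add. Components now {alpha} {beta,epsilon,gamma,iota,kappa,rho}
kappa–rho (5): skip — rho and kappa already connected.
epsilon–rho (7): skip — rho and epsilon already connected.
iota–rho (7): skip — rho and iota already connected.
gamma–iota (10): skip — gamma and iota already connected.
beta–gamma (11): skip — beta and gamma already connected.
alpha–iota (13): add. Components now {alpha,beta,epsilon,gamma,iota,kappa,rho}
Edges rejected before the tree was complete: 5.

5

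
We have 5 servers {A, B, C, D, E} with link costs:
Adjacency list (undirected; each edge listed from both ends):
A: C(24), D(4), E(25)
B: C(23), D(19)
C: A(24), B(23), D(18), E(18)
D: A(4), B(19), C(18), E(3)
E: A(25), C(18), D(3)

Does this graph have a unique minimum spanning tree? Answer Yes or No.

No

Kruskal: consider edges lightest-first.
D-E (3): add. Components now {A} {B} {C} {D,E}
A-D (4): add. Components now {A,D,E} {B} {C}
C-D (18): add. Components now {A,C,D,E} {B}
C-E (18): skip — C and E already connected.
B-D (19): add. Components now {A,B,C,D,E}
Non-tree edge C-E has weight 18, equal to the heaviest edge on its tree cycle — swapping gives another MST of the same weight. Not unique.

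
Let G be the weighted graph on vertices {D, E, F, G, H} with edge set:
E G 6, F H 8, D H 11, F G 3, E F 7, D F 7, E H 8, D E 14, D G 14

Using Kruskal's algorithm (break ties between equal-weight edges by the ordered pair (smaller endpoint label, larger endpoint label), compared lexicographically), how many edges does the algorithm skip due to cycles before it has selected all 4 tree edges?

Kruskal's algorithm — process edges by increasing weight (ties by edge label):
F G (3): add. Components now {D} {E} {F,G} {H}
E G (6): add. Components now {D} {E,F,G} {H}
D F (7): add. Components now {D,E,F,G} {H}
E F (7): skip — E and F already connected.
E H (8): add. Components now {D,E,F,G,H}
Edges rejected before the tree was complete: 1.

1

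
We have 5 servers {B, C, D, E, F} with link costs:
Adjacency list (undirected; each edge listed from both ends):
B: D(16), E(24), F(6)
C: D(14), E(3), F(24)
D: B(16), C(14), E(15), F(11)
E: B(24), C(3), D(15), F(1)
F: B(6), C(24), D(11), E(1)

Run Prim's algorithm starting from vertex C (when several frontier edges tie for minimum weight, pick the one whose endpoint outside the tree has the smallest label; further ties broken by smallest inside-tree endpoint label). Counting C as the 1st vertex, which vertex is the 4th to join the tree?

B

Grow the tree from C using Prim:
Step 1: frontier [C—E 3, C—D 14, C—F 24] → take C—E (3); add E.
Step 2: frontier [C—D 14, C—F 24, E—F 1, D—E 15, B—E 24] → take E—F (1); add F.
Step 3: frontier [C—D 14, D—E 15, B—E 24, B—F 6, D—F 11] → take B—F (6); add B.
Step 4: frontier [B—D 16, C—D 14, D—E 15, D—F 11] → take D—F (11); add D.
Vertex order: C, E, F, B, D. The 4th vertex is B.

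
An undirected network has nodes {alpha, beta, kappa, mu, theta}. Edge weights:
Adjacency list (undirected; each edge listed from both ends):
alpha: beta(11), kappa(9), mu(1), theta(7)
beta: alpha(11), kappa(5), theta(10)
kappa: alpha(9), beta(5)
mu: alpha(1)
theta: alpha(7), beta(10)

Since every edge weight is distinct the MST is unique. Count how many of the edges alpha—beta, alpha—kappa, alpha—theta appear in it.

2

Kruskal: consider edges lightest-first.
alpha—mu (1): add — endpoints in different components.
beta—kappa (5): add — endpoints in different components.
alpha—theta (7): add — endpoints in different components.
alpha—kappa (9): add — endpoints in different components.
MST edge set: {alpha—mu, beta—kappa, alpha—theta, alpha—kappa}.
Of the listed edges, {alpha—kappa, alpha—theta} are in the MST → 2.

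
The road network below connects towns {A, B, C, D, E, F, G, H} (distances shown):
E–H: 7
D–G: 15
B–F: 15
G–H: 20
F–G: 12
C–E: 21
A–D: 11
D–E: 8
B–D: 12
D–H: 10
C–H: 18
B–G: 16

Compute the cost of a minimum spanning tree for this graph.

Kruskal's algorithm — process edges by increasing weight (ties by edge label):
E–H (7): add — endpoints in different components.
D–E (8): add — endpoints in different components.
D–H (10): skip — D and H already connected.
A–D (11): add — endpoints in different components.
B–D (12): add — endpoints in different components.
F–G (12): add — endpoints in different components.
B–F (15): add — endpoints in different components.
D–G (15): skip — D and G already connected.
B–G (16): skip — B and G already connected.
C–H (18): add — endpoints in different components.
MST edges: E–H, D–E, A–D, B–D, F–G, B–F, C–H; total weight 7+8+11+12+12+15+18 = 83.

83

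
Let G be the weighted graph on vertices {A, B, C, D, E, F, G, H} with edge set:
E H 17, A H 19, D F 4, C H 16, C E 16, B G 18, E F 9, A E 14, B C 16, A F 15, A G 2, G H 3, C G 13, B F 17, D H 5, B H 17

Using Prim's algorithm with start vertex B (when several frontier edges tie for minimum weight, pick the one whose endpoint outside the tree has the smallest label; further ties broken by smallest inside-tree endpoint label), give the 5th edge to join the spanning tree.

Grow the tree from B using Prim:
Step 1: cheapest edge leaving the tree is B C (16); add C.
Step 2: cheapest edge leaving the tree is C G (13); add G.
Step 3: cheapest edge leaving the tree is A G (2); add A.
Step 4: cheapest edge leaving the tree is G H (3); add H.
Step 5: cheapest edge leaving the tree is D H (5); add D.
Step 6: cheapest edge leaving the tree is D F (4); add F.
Step 7: cheapest edge leaving the tree is E F (9); add E.
The 5th edge added is D H.

D-H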